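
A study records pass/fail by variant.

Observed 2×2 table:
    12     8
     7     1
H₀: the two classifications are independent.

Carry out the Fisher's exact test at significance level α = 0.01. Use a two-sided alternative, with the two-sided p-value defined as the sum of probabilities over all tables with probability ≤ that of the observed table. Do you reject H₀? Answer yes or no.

reject H₀: no

Margins: r₁=20, r₂=8, c₁=19, c₂=9, n=28
p_obs = C(20,12)·C(8,7)/C(28,19); sum pmf over tables with pmf ≤ p_obs
p-value (two-sided) = 0.21435
At α=0.01: p ≥ α → fail to reject H₀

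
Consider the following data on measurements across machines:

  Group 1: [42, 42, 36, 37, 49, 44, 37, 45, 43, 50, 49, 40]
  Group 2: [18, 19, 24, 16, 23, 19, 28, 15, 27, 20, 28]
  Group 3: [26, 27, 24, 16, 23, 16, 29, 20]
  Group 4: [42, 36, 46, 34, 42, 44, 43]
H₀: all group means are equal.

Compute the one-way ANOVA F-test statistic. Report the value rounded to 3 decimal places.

test statistic = 57.695

Group means [42.83, 21.55, 22.62, 41.00], grand mean 32.079
SSB = Σnᵢ(x̄ᵢ−x̄)² = 3880.494; SSW = ΣΣ(x−x̄ᵢ)² = 762.269
MSB = 3880.494/3 = 1293.4981; MSW = 762.269/34 = 22.4197
F = MSB/MSW = 57.6948
df = (3, 34)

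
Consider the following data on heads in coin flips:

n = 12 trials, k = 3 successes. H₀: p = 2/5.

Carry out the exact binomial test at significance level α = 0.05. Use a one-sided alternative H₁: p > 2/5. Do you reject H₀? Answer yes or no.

reject H₀: no

Exact binomial: n=12, k=3, p₀=2/5=0.4000
P(X≥3) from Σ C(n,i)·p₀^i·(1−p₀)^(n−i)
p-value (one-sided, H₁ greater) = 0.91656
At α=0.05: p ≥ α → fail to reject H₀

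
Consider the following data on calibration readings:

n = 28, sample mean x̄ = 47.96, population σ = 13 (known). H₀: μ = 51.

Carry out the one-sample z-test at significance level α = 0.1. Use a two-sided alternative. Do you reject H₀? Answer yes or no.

SE = σ/√n = 13/√28 = 2.4568
z = (x̄−μ₀)/SE = (47.96−51)/2.4568 = -1.2374
p-value (two-sided) = 0.21594
At α=0.1: p ≥ α → fail to reject H₀

reject H₀: no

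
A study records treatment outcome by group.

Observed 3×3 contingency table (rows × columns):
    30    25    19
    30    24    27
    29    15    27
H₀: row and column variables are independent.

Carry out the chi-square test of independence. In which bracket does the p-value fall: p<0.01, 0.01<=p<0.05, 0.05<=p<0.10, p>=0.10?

p-value bracket: p>=0.10

Row totals [74, 81, 71], col totals [89, 64, 73], n=226
χ² = (30−29.14)²/29.14 + (25−20.96)²/20.96 + (19−23.90)²/23.90 + (30−31.90)²/31.90 + (24−22.94)²/22.94 + (27−26.16)²/26.16 + (29−27.96)²/27.96 + (15−20.11)²/20.11 + (27−22.93)²/22.93 = 4.0567
df = 4
p-value (upper-tail) = 0.39839
→ bracket: p>=0.10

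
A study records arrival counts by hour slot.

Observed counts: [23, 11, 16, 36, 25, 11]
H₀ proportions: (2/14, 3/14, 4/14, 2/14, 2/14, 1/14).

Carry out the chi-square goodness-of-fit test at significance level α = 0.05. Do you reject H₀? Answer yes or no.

n = 122; E_i = n·p_i = [17.43, 26.14, 34.86, 17.43, 17.43, 8.71]
χ² = (23−17.43)²/17.43 + (11−26.14)²/26.14 + (16−34.86)²/34.86 + (36−17.43)²/17.43 + (25−17.43)²/17.43 + (11−8.71)²/8.71 = 44.4317
df = 5
p-value (upper-tail) = 0.00000
At α=0.05: p < α → reject H₀

reject H₀: yes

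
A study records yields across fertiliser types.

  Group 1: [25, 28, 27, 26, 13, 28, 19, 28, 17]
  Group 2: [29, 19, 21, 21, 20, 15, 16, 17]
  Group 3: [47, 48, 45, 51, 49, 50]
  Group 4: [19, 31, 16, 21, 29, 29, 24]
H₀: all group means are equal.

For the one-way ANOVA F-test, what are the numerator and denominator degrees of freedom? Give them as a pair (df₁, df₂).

degrees of freedom = [3, 26]

k = 4 groups, N = 30 total
df = (k−1, N−k) = (4−1, 30−4) = (3, 26)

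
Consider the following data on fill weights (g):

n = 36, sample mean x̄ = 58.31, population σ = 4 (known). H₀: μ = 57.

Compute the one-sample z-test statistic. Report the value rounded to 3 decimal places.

test statistic = 1.965

SE = σ/√n = 4/√36 = 0.6667
z = (x̄−μ₀)/SE = (58.31−57)/0.6667 = 1.9650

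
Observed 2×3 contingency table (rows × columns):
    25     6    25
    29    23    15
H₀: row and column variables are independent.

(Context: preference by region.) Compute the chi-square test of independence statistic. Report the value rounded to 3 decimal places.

test statistic = 11.873

Row totals [56, 67], col totals [54, 29, 40], n=123
χ² = (25−24.59)²/24.59 + (6−13.20)²/13.20 + (25−18.21)²/18.21 + (29−29.41)²/29.41 + (23−15.80)²/15.80 + (15−21.79)²/21.79 = 11.8730
df = 2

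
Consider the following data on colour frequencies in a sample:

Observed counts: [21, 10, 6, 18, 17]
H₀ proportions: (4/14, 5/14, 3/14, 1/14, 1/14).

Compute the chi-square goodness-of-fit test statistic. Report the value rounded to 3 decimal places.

test statistic = 74.854

n = 72; E_i = n·p_i = [20.57, 25.71, 15.43, 5.14, 5.14]
χ² = (21−20.57)²/20.57 + (10−25.71)²/25.71 + (6−15.43)²/15.43 + (18−5.14)²/5.14 + (17−5.14)²/5.14 = 74.8542
df = 4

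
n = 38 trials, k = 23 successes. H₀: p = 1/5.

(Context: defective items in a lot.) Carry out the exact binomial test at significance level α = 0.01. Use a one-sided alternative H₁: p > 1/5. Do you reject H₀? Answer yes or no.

reject H₀: yes

Exact binomial: n=38, k=23, p₀=1/5=0.2000
P(X≥23) from Σ C(n,i)·p₀^i·(1−p₀)^(n−i)
p-value (one-sided, H₁ greater) = 0.00000
At α=0.01: p < α → reject H₀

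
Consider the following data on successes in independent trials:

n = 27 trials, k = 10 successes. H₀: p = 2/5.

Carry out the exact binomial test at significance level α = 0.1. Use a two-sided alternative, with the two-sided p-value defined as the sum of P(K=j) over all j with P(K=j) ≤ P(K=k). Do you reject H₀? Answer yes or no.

Exact binomial: n=27, k=10, p₀=2/5=0.4000
P(X=j) = C(n,j)·p₀^j·(1−p₀)^(n−j); p = Σ P(X=j) over j with P(X=j) ≤ P(X=10)
p-value (two-sided) = 0.84573
At α=0.1: p ≥ α → fail to reject H₀

reject H₀: no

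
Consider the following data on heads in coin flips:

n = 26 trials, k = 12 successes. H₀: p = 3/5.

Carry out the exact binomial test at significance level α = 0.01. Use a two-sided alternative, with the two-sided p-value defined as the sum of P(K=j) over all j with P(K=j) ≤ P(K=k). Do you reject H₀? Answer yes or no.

reject H₀: no

Exact binomial: n=26, k=12, p₀=3/5=0.6000
P(X=j) = C(n,j)·p₀^j·(1−p₀)^(n−j); p = Σ P(X=j) over j with P(X=j) ≤ P(X=12)
p-value (two-sided) = 0.16407
At α=0.01: p ≥ α → fail to reject H₀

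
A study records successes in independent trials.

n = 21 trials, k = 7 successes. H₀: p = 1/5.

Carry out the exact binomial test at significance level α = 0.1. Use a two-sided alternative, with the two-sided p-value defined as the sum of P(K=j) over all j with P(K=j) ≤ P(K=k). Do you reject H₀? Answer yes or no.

Exact binomial: n=21, k=7, p₀=1/5=0.2000
P(X=j) = C(n,j)·p₀^j·(1−p₀)^(n−j); p = Σ P(X=j) over j with P(X=j) ≤ P(X=7)
p-value (two-sided) = 0.16616
At α=0.1: p ≥ α → fail to reject H₀

reject H₀: no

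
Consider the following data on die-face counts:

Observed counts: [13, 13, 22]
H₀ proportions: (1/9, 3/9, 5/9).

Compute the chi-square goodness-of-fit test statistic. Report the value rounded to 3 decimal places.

n = 48; E_i = n·p_i = [5.33, 16.00, 26.67]
χ² = (13−5.33)²/5.33 + (13−16.00)²/16.00 + (22−26.67)²/26.67 = 12.4000
df = 2

test statistic = 12.400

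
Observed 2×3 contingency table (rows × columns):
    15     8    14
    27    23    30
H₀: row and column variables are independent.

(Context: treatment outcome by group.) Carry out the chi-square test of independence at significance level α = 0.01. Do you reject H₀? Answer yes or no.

reject H₀: no

Row totals [37, 80], col totals [42, 31, 44], n=117
χ² = (15−13.28)²/13.28 + (8−9.80)²/9.80 + (14−13.91)²/13.91 + (27−28.72)²/28.72 + (23−21.20)²/21.20 + (30−30.09)²/30.09 = 0.8109
df = 2
p-value (upper-tail) = 0.66667
At α=0.01: p ≥ α → fail to reject H₀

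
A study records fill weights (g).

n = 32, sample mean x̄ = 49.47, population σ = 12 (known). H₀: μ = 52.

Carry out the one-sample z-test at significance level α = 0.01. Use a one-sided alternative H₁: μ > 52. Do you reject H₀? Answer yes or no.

SE = σ/√n = 12/√32 = 2.1213
z = (x̄−μ₀)/SE = (49.47−52)/2.1213 = -1.1927
p-value (one-sided, H₁ greater) = 0.88350
At α=0.01: p ≥ α → fail to reject H₀

reject H₀: no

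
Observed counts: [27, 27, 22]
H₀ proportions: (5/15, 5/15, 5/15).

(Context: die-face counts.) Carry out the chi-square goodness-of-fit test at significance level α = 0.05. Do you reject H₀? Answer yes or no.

n = 76; E_i = n·p_i = [25.33, 25.33, 25.33]
χ² = (27−25.33)²/25.33 + (27−25.33)²/25.33 + (22−25.33)²/25.33 = 0.6579
df = 2
p-value (upper-tail) = 0.71968
At α=0.05: p ≥ α → fail to reject H₀

reject H₀: no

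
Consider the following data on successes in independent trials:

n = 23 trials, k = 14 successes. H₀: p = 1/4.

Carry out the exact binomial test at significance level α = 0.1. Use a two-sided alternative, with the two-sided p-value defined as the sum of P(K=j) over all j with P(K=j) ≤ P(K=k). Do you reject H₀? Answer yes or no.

Exact binomial: n=23, k=14, p₀=1/4=0.2500
P(X=j) = C(n,j)·p₀^j·(1−p₀)^(n−j); p = Σ P(X=j) over j with P(X=j) ≤ P(X=14)
p-value (two-sided) = 0.00028
At α=0.1: p < α → reject H₀

reject H₀: yes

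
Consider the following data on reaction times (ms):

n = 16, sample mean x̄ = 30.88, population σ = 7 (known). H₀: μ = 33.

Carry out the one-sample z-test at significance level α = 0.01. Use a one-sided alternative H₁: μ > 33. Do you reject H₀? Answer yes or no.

SE = σ/√n = 7/√16 = 1.7500
z = (x̄−μ₀)/SE = (30.88−33)/1.7500 = -1.2114
p-value (one-sided, H₁ greater) = 0.88713
At α=0.01: p ≥ α → fail to reject H₀

reject H₀: no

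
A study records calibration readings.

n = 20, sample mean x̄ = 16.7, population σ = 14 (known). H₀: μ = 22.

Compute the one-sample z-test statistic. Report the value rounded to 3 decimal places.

test statistic = -1.693

SE = σ/√n = 14/√20 = 3.1305
z = (x̄−μ₀)/SE = (16.7−22)/3.1305 = -1.6930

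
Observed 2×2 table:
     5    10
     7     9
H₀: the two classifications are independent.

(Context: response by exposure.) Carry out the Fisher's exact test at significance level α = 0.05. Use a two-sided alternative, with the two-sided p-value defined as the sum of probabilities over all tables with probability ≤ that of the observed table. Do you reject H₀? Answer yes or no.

Margins: r₁=15, r₂=16, c₁=12, c₂=19, n=31
p_obs = C(15,5)·C(16,7)/C(31,12); sum pmf over tables with pmf ≤ p_obs
p-value (two-sided) = 0.71599
At α=0.05: p ≥ α → fail to reject H₀

reject H₀: no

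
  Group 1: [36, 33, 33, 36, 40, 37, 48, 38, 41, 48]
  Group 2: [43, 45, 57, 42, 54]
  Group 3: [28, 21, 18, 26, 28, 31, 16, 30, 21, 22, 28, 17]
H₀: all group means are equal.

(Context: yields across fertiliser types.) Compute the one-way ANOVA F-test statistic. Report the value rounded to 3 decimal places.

Group means [39.00, 48.20, 23.83], grand mean 33.963
SSB = Σnᵢ(x̄ᵢ−x̄)² = 2498.496; SSW = ΣΣ(x−x̄ᵢ)² = 756.467
MSB = 2498.496/2 = 1249.2481; MSW = 756.467/24 = 31.5194
F = MSB/MSW = 39.6342
df = (2, 24)

test statistic = 39.634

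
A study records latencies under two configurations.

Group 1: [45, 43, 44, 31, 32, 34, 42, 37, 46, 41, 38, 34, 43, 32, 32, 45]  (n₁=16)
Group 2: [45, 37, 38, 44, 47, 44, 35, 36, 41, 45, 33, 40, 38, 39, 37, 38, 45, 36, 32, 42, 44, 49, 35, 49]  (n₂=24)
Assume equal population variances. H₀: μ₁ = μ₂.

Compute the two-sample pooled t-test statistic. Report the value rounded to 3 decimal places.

x̄₁=38.688, s₁=5.510, n₁=16
x̄₂=40.375, s₂=4.942, n₂=24
s_p² = [15·5.510² + 23·4.942²]/38 = 26.7648
SE = √(s_p²·(1/16+1/24)) = 1.6697
t = (38.688−40.375)/1.6697 = -1.0106
df = 38

test statistic = -1.011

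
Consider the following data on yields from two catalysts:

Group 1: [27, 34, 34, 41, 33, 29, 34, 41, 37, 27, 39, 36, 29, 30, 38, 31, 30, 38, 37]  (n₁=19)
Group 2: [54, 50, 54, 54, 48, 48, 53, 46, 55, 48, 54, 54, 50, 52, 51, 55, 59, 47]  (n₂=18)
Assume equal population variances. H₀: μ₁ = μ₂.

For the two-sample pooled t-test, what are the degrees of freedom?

degrees of freedom = 35

df = n₁ + n₂ − 2 = 19 + 18 − 2 = 35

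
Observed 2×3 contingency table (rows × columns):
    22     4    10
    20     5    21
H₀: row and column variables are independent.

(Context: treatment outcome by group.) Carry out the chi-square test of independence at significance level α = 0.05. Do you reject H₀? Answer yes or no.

reject H₀: no

Row totals [36, 46], col totals [42, 9, 31], n=82
χ² = (22−18.44)²/18.44 + (4−3.95)²/3.95 + (10−13.61)²/13.61 + (20−23.56)²/23.56 + (5−5.05)²/5.05 + (21−17.39)²/17.39 = 2.9337
df = 2
p-value (upper-tail) = 0.23065
At α=0.05: p ≥ α → fail to reject H₀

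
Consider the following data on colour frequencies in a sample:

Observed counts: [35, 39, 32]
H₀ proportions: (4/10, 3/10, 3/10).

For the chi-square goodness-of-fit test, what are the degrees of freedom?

df = k − 1 = 3 − 1 = 2

degrees of freedom = 2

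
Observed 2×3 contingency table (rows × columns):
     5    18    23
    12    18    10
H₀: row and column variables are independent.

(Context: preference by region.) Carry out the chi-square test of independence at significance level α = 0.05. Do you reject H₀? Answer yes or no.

reject H₀: yes

Row totals [46, 40], col totals [17, 36, 33], n=86
χ² = (5−9.09)²/9.09 + (18−19.26)²/19.26 + (23−17.65)²/17.65 + (12−7.91)²/7.91 + (18−16.74)²/16.74 + (10−15.35)²/15.35 = 7.6221
df = 2
p-value (upper-tail) = 0.02213
At α=0.05: p < α → reject H₀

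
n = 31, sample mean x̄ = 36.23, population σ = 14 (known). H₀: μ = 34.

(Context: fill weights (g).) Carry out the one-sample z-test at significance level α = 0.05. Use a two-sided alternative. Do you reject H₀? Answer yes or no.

reject H₀: no

SE = σ/√n = 14/√31 = 2.5145
z = (x̄−μ₀)/SE = (36.23−34)/2.5145 = 0.8869
p-value (two-sided) = 0.37515
At α=0.05: p ≥ α → fail to reject H₀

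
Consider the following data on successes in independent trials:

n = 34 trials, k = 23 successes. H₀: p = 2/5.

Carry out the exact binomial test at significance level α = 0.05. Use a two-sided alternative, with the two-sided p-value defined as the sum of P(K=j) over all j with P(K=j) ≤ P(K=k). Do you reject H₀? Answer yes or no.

Exact binomial: n=34, k=23, p₀=2/5=0.4000
P(X=j) = C(n,j)·p₀^j·(1−p₀)^(n−j); p = Σ P(X=j) over j with P(X=j) ≤ P(X=23)
p-value (two-sided) = 0.00135
At α=0.05: p < α → reject H₀

reject H₀: yes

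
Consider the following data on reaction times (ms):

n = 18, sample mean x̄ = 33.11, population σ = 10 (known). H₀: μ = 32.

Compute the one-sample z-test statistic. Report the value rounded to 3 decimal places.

SE = σ/√n = 10/√18 = 2.3570
z = (x̄−μ₀)/SE = (33.11−32)/2.3570 = 0.4709

test statistic = 0.471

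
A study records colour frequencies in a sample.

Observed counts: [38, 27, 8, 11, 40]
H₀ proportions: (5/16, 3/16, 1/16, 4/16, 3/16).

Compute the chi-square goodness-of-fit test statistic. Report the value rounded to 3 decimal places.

test statistic = 25.598

n = 124; E_i = n·p_i = [38.75, 23.25, 7.75, 31.00, 23.25]
χ² = (38−38.75)²/38.75 + (27−23.25)²/23.25 + (8−7.75)²/7.75 + (11−31.00)²/31.00 + (40−23.25)²/23.25 = 25.5978
df = 4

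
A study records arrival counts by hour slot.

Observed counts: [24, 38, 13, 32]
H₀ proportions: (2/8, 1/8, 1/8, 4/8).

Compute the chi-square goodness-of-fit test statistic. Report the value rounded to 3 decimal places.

n = 107; E_i = n·p_i = [26.75, 13.38, 13.38, 53.50]
χ² = (24−26.75)²/26.75 + (38−13.38)²/13.38 + (13−13.38)²/13.38 + (32−53.50)²/53.50 = 54.2710
df = 3

test statistic = 54.271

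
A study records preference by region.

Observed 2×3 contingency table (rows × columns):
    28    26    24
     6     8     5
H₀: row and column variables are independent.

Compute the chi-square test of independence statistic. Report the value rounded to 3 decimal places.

test statistic = 0.518

Row totals [78, 19], col totals [34, 34, 29], n=97
χ² = (28−27.34)²/27.34 + (26−27.34)²/27.34 + (24−23.32)²/23.32 + (6−6.66)²/6.66 + (8−6.66)²/6.66 + (5−5.68)²/5.68 = 0.5180
df = 2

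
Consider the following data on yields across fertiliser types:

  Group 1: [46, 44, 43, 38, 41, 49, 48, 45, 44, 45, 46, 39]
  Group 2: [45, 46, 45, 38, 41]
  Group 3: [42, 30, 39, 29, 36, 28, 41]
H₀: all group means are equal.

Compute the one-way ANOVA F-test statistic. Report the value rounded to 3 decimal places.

Group means [44.00, 43.00, 35.00], grand mean 41.167
SSB = Σnᵢ(x̄ᵢ−x̄)² = 379.333; SSW = ΣΣ(x−x̄ᵢ)² = 380.000
MSB = 379.333/2 = 189.6667; MSW = 380.000/21 = 18.0952
F = MSB/MSW = 10.4816
df = (2, 21)

test statistic = 10.482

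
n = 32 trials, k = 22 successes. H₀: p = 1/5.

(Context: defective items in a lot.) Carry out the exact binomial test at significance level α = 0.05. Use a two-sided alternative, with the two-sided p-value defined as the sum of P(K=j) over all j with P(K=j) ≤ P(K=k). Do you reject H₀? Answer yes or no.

Exact binomial: n=32, k=22, p₀=1/5=0.2000
P(X=j) = C(n,j)·p₀^j·(1−p₀)^(n−j); p = Σ P(X=j) over j with P(X=j) ≤ P(X=22)
p-value (two-sided) = 0.00000
At α=0.05: p < α → reject H₀

reject H₀: yes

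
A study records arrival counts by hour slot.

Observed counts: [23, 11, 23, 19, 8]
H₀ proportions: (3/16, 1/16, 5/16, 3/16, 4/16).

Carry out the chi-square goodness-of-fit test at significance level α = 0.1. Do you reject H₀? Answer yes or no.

n = 84; E_i = n·p_i = [15.75, 5.25, 26.25, 15.75, 21.00]
χ² = (23−15.75)²/15.75 + (11−5.25)²/5.25 + (23−26.25)²/26.25 + (19−15.75)²/15.75 + (8−21.00)²/21.00 = 18.7556
df = 4
p-value (upper-tail) = 0.00088
At α=0.1: p < α → reject H₀

reject H₀: yes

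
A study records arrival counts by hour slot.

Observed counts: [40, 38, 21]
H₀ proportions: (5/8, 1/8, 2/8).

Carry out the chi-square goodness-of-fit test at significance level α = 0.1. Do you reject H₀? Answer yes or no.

n = 99; E_i = n·p_i = [61.88, 12.38, 24.75]
χ² = (40−61.88)²/61.88 + (38−12.38)²/12.38 + (21−24.75)²/24.75 = 61.3636
df = 2
p-value (upper-tail) = 0.00000
At α=0.1: p < α → reject H₀

reject H₀: yes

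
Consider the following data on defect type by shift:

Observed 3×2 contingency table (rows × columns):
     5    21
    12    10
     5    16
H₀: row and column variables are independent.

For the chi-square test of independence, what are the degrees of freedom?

df = (r−1)(c−1) = (3−1)·(2−1) = 2

degrees of freedom = 2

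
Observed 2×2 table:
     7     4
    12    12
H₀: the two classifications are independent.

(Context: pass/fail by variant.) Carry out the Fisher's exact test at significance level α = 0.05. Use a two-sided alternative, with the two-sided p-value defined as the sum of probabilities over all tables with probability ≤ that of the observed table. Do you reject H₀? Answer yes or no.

reject H₀: no

Margins: r₁=11, r₂=24, c₁=19, c₂=16, n=35
p_obs = C(11,7)·C(24,12)/C(35,19); sum pmf over tables with pmf ≤ p_obs
p-value (two-sided) = 0.49277
At α=0.05: p ≥ α → fail to reject H₀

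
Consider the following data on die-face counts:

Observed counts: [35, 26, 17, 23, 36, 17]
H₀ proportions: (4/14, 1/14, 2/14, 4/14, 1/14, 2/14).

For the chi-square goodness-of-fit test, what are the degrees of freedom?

df = k − 1 = 6 − 1 = 5

degrees of freedom = 5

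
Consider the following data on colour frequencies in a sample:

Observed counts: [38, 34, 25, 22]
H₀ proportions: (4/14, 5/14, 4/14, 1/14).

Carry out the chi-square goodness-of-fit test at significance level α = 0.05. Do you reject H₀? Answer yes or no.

n = 119; E_i = n·p_i = [34.00, 42.50, 34.00, 8.50]
χ² = (38−34.00)²/34.00 + (34−42.50)²/42.50 + (25−34.00)²/34.00 + (22−8.50)²/8.50 = 25.9941
df = 3
p-value (upper-tail) = 0.00001
At α=0.05: p < α → reject H₀

reject H₀: yes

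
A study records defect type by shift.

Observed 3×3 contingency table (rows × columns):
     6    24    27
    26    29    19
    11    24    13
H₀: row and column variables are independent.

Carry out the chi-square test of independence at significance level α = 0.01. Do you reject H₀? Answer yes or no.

reject H₀: yes

Row totals [57, 74, 48], col totals [43, 77, 59], n=179
χ² = (6−13.69)²/13.69 + (24−24.52)²/24.52 + (27−18.79)²/18.79 + (26−17.78)²/17.78 + (29−31.83)²/31.83 + (19−24.39)²/24.39 + (11−11.53)²/11.53 + (24−20.65)²/20.65 + (13−15.82)²/15.82 = 14.2420
df = 4
p-value (upper-tail) = 0.00656
At α=0.01: p < α → reject H₀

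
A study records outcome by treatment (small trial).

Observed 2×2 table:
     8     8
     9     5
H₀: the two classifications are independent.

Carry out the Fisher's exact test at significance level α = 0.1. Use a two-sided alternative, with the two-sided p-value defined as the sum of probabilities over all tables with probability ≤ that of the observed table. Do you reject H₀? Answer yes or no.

reject H₀: no

Margins: r₁=16, r₂=14, c₁=17, c₂=13, n=30
p_obs = C(16,8)·C(14,9)/C(30,17); sum pmf over tables with pmf ≤ p_obs
p-value (two-sided) = 0.48365
At α=0.1: p ≥ α → fail to reject H₀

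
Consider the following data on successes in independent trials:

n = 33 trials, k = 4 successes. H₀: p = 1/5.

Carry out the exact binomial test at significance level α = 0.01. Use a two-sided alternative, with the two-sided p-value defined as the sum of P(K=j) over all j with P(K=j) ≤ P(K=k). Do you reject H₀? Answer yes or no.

Exact binomial: n=33, k=4, p₀=1/5=0.2000
P(X=j) = C(n,j)·p₀^j·(1−p₀)^(n−j); p = Σ P(X=j) over j with P(X=j) ≤ P(X=4)
p-value (two-sided) = 0.38216
At α=0.01: p ≥ α → fail to reject H₀

reject H₀: no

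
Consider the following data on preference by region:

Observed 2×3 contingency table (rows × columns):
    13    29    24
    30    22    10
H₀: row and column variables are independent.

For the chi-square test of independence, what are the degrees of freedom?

degrees of freedom = 2

df = (r−1)(c−1) = (2−1)·(3−1) = 2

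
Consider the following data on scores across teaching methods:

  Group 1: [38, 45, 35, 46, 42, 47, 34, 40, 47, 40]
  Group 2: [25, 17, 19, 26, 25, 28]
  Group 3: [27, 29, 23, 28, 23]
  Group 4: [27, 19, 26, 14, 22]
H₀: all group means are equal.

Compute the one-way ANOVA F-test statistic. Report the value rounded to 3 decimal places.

Group means [41.40, 23.33, 26.00, 21.60], grand mean 30.462
SSB = Σnᵢ(x̄ᵢ−x̄)² = 1993.528; SSW = ΣΣ(x−x̄ᵢ)² = 446.933
MSB = 1993.528/3 = 664.5094; MSW = 446.933/22 = 20.3152
F = MSB/MSW = 32.7100
df = (3, 22)

test statistic = 32.710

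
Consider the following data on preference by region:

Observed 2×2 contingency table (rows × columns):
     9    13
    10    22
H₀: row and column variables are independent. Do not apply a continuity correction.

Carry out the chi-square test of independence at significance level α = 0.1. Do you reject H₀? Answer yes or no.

reject H₀: no

Row totals [22, 32], col totals [19, 35], n=54
χ² = (9−7.74)²/7.74 + (13−14.26)²/14.26 + (10−11.26)²/11.26 + (22−20.74)²/20.74 = 0.5334
df = 1
p-value (upper-tail) = 0.46520
At α=0.1: p ≥ α → fail to reject H₀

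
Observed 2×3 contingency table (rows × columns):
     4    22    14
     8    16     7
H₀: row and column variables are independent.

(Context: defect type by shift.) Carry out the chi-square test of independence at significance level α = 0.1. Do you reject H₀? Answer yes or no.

Row totals [40, 31], col totals [12, 38, 21], n=71
χ² = (4−6.76)²/6.76 + (22−21.41)²/21.41 + (14−11.83)²/11.83 + (8−5.24)²/5.24 + (16−16.59)²/16.59 + (7−9.17)²/9.17 = 3.5299
df = 2
p-value (upper-tail) = 0.17119
At α=0.1: p ≥ α → fail to reject H₀

reject H₀: no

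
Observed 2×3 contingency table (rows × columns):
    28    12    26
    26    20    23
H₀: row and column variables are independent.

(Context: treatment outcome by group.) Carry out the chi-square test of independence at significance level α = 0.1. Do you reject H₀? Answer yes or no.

Row totals [66, 69], col totals [54, 32, 49], n=135
χ² = (28−26.40)²/26.40 + (12−15.64)²/15.64 + (26−23.96)²/23.96 + (26−27.60)²/27.60 + (20−16.36)²/16.36 + (23−25.04)²/25.04 = 2.1922
df = 2
p-value (upper-tail) = 0.33418
At α=0.1: p ≥ α → fail to reject H₀

reject H₀: no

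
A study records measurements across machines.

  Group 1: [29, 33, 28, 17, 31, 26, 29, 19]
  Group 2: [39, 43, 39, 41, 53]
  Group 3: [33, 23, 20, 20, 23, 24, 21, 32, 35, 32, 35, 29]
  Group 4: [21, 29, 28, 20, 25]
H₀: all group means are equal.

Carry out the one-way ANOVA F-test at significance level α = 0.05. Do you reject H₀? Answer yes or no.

reject H₀: yes

Group means [26.50, 43.00, 27.25, 24.60], grand mean 29.233
SSB = Σnᵢ(x̄ᵢ−x̄)² = 1161.917; SSW = ΣΣ(x−x̄ᵢ)² = 817.450
MSB = 1161.917/3 = 387.3056; MSW = 817.450/26 = 31.4404
F = MSB/MSW = 12.3187
df = (3, 26)
p-value (upper-tail) = 0.00003
At α=0.05: p < α → reject H₀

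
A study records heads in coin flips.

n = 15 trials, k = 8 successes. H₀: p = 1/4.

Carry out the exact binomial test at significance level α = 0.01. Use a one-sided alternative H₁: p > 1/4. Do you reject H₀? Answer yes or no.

reject H₀: no

Exact binomial: n=15, k=8, p₀=1/4=0.2500
P(X≥8) from Σ C(n,i)·p₀^i·(1−p₀)^(n−i)
p-value (one-sided, H₁ greater) = 0.01730
At α=0.01: p ≥ α → fail to reject H₀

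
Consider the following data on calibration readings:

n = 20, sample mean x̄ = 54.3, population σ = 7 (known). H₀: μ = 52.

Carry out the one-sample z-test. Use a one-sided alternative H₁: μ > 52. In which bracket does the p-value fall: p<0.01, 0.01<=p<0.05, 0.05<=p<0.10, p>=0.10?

p-value bracket: 0.05<=p<0.10

SE = σ/√n = 7/√20 = 1.5652
z = (x̄−μ₀)/SE = (54.3−52)/1.5652 = 1.4694
p-value (one-sided, H₁ greater) = 0.07086
→ bracket: 0.05<=p<0.10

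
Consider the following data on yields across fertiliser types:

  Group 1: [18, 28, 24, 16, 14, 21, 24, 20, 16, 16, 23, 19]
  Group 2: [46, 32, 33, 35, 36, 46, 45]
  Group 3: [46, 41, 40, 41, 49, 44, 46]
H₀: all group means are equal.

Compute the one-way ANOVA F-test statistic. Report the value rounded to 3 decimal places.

test statistic = 69.866

Group means [19.92, 39.00, 43.86], grand mean 31.500
SSB = Σnᵢ(x̄ᵢ−x̄)² = 3072.726; SSW = ΣΣ(x−x̄ᵢ)² = 505.774
MSB = 3072.726/2 = 1536.3631; MSW = 505.774/23 = 21.9902
F = MSB/MSW = 69.8659
df = (2, 23)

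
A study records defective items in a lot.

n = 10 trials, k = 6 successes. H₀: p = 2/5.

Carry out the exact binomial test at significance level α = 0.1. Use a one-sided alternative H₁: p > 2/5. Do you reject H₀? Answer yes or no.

Exact binomial: n=10, k=6, p₀=2/5=0.4000
P(X≥6) from Σ C(n,i)·p₀^i·(1−p₀)^(n−i)
p-value (one-sided, H₁ greater) = 0.16624
At α=0.1: p ≥ α → fail to reject H₀

reject H₀: no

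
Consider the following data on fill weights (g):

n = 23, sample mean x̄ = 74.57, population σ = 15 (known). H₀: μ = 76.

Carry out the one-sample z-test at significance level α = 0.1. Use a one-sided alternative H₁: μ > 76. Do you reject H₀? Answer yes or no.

SE = σ/√n = 15/√23 = 3.1277
z = (x̄−μ₀)/SE = (74.57−76)/3.1277 = -0.4572
p-value (one-sided, H₁ greater) = 0.67624
At α=0.1: p ≥ α → fail to reject H₀

reject H₀: no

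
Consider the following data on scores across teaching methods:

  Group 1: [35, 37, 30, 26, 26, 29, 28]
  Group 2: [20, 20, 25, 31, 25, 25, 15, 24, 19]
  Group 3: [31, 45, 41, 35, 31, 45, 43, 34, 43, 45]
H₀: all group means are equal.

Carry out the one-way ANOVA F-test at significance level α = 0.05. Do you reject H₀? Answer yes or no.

reject H₀: yes

Group means [30.14, 22.67, 39.30], grand mean 31.077
SSB = Σnᵢ(x̄ᵢ−x̄)² = 1318.889; SSW = ΣΣ(x−x̄ᵢ)² = 596.957
MSB = 1318.889/2 = 659.4445; MSW = 596.957/23 = 25.9547
F = MSB/MSW = 25.4076
df = (2, 23)
p-value (upper-tail) = 0.00000
At α=0.05: p < α → reject H₀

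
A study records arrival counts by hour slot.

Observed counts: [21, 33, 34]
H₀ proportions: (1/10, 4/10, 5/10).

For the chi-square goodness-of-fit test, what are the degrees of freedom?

df = k − 1 = 3 − 1 = 2

degrees of freedom = 2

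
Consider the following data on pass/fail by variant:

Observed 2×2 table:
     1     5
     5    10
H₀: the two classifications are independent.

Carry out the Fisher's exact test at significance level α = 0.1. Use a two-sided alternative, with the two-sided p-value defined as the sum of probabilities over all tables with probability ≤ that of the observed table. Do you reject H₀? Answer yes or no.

reject H₀: no

Margins: r₁=6, r₂=15, c₁=6, c₂=15, n=21
p_obs = C(6,1)·C(15,5)/C(21,6); sum pmf over tables with pmf ≤ p_obs
p-value (two-sided) = 0.62268
At α=0.1: p ≥ α → fail to reject H₀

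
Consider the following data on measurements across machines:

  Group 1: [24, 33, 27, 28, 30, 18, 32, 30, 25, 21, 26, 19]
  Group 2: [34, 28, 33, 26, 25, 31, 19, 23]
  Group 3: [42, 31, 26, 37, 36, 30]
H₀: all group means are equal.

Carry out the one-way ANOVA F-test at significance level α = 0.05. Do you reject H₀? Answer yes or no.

reject H₀: yes

Group means [26.08, 27.38, 33.67], grand mean 28.231
SSB = Σnᵢ(x̄ᵢ−x̄)² = 238.490; SSW = ΣΣ(x−x̄ᵢ)² = 616.125
MSB = 238.490/2 = 119.2452; MSW = 616.125/23 = 26.7880
F = MSB/MSW = 4.4514
df = (2, 23)
p-value (upper-tail) = 0.02322
At α=0.05: p < α → reject H₀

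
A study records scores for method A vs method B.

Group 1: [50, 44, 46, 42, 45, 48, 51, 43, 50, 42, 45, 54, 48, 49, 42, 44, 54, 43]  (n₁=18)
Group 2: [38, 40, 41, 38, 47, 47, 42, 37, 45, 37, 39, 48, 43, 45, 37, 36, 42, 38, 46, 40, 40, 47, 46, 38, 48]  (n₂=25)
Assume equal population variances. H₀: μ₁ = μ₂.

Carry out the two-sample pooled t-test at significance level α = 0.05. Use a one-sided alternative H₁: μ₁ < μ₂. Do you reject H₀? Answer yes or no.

x̄₁=46.667, s₁=3.985, n₁=18
x̄₂=41.800, s₂=4.052, n₂=25
s_p² = [17·3.985² + 24·4.052²]/41 = 16.1951
SE = √(s_p²·(1/18+1/25)) = 1.2440
t = (46.667−41.800)/1.2440 = 3.9121
df = 41
p-value (one-sided, H₁ less) = 0.99983
At α=0.05: p ≥ α → fail to reject H₀

reject H₀: no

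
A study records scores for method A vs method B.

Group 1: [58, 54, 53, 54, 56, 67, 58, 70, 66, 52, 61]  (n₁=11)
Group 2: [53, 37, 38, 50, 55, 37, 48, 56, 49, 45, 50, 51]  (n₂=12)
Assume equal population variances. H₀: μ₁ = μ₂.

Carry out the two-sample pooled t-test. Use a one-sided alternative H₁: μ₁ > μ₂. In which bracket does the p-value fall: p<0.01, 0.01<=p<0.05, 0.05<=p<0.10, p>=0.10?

p-value bracket: p<0.01

x̄₁=59.000, s₁=6.197, n₁=11
x̄₂=47.417, s₂=6.762, n₂=12
s_p² = [10·6.197² + 11·6.762²]/21 = 42.2341
SE = √(s_p²·(1/11+1/12)) = 2.7127
t = (59.000−47.417)/2.7127 = 4.2700
df = 21
p-value (one-sided, H₁ greater) = 0.00017
→ bracket: p<0.01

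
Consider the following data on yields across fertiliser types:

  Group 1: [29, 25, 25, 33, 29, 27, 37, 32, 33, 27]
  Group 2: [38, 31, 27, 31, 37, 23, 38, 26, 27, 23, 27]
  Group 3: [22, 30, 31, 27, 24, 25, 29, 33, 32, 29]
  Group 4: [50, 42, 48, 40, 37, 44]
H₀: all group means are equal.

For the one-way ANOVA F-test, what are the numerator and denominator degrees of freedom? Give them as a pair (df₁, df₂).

degrees of freedom = [3, 33]

k = 4 groups, N = 37 total
df = (k−1, N−k) = (4−1, 37−4) = (3, 33)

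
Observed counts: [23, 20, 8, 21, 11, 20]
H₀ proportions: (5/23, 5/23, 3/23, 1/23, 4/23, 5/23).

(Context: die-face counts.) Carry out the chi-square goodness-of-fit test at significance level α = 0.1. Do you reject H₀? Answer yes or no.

n = 103; E_i = n·p_i = [22.39, 22.39, 13.43, 4.48, 17.91, 22.39]
χ² = (23−22.39)²/22.39 + (20−22.39)²/22.39 + (8−13.43)²/13.43 + (21−4.48)²/4.48 + (11−17.91)²/17.91 + (20−22.39)²/22.39 = 66.3477
df = 5
p-value (upper-tail) = 0.00000
At α=0.1: p < α → reject H₀

reject H₀: yes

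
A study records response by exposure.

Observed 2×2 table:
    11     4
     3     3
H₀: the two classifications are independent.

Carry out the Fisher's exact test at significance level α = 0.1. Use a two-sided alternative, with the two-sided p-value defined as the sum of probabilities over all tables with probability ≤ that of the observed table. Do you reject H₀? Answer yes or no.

reject H₀: no

Margins: r₁=15, r₂=6, c₁=14, c₂=7, n=21
p_obs = C(15,11)·C(6,3)/C(21,14); sum pmf over tables with pmf ≤ p_obs
p-value (two-sided) = 0.35436
At α=0.1: p ≥ α → fail to reject H₀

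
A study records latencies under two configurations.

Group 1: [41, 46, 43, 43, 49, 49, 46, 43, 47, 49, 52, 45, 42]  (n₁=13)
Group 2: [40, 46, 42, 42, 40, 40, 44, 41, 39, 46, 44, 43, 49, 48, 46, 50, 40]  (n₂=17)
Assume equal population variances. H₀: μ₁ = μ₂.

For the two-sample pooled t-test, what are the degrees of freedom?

df = n₁ + n₂ − 2 = 13 + 17 − 2 = 28

degrees of freedom = 28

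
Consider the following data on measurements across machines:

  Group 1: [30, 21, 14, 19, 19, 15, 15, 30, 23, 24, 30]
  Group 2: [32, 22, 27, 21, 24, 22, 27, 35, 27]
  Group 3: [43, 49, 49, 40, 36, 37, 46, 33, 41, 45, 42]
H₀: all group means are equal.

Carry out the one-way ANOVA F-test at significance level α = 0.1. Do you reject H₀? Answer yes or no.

reject H₀: yes

Group means [21.82, 26.33, 41.91], grand mean 30.258
SSB = Σnᵢ(x̄ᵢ−x̄)² = 2415.390; SSW = ΣΣ(x−x̄ᵢ)² = 828.545
MSB = 2415.390/2 = 1207.6950; MSW = 828.545/28 = 29.5909
F = MSB/MSW = 40.8130
df = (2, 28)
p-value (upper-tail) = 0.00000
At α=0.1: p < α → reject H₀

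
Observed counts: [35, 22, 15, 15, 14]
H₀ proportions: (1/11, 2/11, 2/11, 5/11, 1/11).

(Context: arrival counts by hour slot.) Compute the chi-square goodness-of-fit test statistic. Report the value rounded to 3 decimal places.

n = 101; E_i = n·p_i = [9.18, 18.36, 18.36, 45.91, 9.18]
χ² = (35−9.18)²/9.18 + (22−18.36)²/18.36 + (15−18.36)²/18.36 + (15−45.91)²/45.91 + (14−9.18)²/9.18 = 97.2723
df = 4

test statistic = 97.272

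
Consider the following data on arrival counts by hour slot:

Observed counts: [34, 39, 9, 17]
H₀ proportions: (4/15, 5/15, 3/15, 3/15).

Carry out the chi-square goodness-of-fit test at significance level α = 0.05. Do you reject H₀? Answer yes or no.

reject H₀: yes

n = 99; E_i = n·p_i = [26.40, 33.00, 19.80, 19.80]
χ² = (34−26.40)²/26.40 + (39−33.00)²/33.00 + (9−19.80)²/19.80 + (17−19.80)²/19.80 = 9.5657
df = 3
p-value (upper-tail) = 0.02264
At α=0.05: p < α → reject H₀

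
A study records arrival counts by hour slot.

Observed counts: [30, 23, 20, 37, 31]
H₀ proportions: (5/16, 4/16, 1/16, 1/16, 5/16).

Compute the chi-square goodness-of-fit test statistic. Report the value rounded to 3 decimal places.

n = 141; E_i = n·p_i = [44.06, 35.25, 8.81, 8.81, 44.06]
χ² = (30−44.06)²/44.06 + (23−35.25)²/35.25 + (20−8.81)²/8.81 + (37−8.81)²/8.81 + (31−44.06)²/44.06 = 116.9801
df = 4

test statistic = 116.980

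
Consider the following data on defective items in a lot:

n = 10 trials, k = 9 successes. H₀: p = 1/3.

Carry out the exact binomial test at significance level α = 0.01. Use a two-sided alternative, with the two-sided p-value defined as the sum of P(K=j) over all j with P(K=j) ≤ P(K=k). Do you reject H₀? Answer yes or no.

Exact binomial: n=10, k=9, p₀=1/3=0.3333
P(X=j) = C(n,j)·p₀^j·(1−p₀)^(n−j); p = Σ P(X=j) over j with P(X=j) ≤ P(X=9)
p-value (two-sided) = 0.00036
At α=0.01: p < α → reject H₀

reject H₀: yes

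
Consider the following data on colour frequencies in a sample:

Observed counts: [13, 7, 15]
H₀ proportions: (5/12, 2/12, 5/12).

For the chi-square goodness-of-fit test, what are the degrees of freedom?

df = k − 1 = 3 − 1 = 2

degrees of freedom = 2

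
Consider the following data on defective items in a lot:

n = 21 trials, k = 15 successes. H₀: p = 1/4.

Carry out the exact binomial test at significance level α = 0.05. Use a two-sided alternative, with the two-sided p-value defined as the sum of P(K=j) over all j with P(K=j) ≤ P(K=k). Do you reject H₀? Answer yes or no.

reject H₀: yes

Exact binomial: n=21, k=15, p₀=1/4=0.2500
P(X=j) = C(n,j)·p₀^j·(1−p₀)^(n−j); p = Σ P(X=j) over j with P(X=j) ≤ P(X=15)
p-value (two-sided) = 0.00001
At α=0.05: p < α → reject H₀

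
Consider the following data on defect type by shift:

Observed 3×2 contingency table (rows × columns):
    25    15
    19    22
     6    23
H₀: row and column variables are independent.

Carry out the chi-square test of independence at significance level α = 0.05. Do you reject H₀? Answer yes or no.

reject H₀: yes

Row totals [40, 41, 29], col totals [50, 60], n=110
χ² = (25−18.18)²/18.18 + (15−21.82)²/21.82 + (19−18.64)²/18.64 + (22−22.36)²/22.36 + (6−13.18)²/13.18 + (23−15.82)²/15.82 = 11.8741
df = 2
p-value (upper-tail) = 0.00264
At α=0.05: p < α → reject H₀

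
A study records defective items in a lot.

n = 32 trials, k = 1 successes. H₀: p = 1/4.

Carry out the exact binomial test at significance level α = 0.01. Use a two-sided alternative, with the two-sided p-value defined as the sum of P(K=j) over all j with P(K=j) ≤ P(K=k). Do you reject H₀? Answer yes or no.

reject H₀: yes

Exact binomial: n=32, k=1, p₀=1/4=0.2500
P(X=j) = C(n,j)·p₀^j·(1−p₀)^(n−j); p = Σ P(X=j) over j with P(X=j) ≤ P(X=1)
p-value (two-sided) = 0.00177
At α=0.01: p < α → reject H₀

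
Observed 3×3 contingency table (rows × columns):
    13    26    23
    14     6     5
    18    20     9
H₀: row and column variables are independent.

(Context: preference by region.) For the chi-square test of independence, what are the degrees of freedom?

df = (r−1)(c−1) = (3−1)·(3−1) = 4

degrees of freedom = 4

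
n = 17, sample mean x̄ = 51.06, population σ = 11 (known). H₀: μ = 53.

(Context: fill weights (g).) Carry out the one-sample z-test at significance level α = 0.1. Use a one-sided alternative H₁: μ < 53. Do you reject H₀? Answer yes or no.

SE = σ/√n = 11/√17 = 2.6679
z = (x̄−μ₀)/SE = (51.06−53)/2.6679 = -0.7272
p-value (one-sided, H₁ less) = 0.23356
At α=0.1: p ≥ α → fail to reject H₀

reject H₀: no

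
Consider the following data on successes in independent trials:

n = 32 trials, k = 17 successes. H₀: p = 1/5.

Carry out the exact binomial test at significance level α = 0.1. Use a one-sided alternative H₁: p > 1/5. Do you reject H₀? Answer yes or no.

reject H₀: yes

Exact binomial: n=32, k=17, p₀=1/5=0.2000
P(X≥17) from Σ C(n,i)·p₀^i·(1−p₀)^(n−i)
p-value (one-sided, H₁ greater) = 0.00003
At α=0.1: p < α → reject H₀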